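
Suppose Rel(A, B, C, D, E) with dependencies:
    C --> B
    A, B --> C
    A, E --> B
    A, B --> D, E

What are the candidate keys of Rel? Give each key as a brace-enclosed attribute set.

{A, B}, {A, C}, {A, E}

Attributes never on any right-hand side: {A} — every candidate key must contain it.
{A, B}⁺ = {A, B, C, D, E}, which is every attribute, so {A, B} is a candidate key.
{A, C}⁺ = {A, B, C, D, E}, which is every attribute, so {A, C} is a candidate key.
{A, E}⁺ = {A, B, C, D, E}, which is every attribute, so {A, E} is a candidate key.
These are minimal and exhaustive — every other superkey contains one of them.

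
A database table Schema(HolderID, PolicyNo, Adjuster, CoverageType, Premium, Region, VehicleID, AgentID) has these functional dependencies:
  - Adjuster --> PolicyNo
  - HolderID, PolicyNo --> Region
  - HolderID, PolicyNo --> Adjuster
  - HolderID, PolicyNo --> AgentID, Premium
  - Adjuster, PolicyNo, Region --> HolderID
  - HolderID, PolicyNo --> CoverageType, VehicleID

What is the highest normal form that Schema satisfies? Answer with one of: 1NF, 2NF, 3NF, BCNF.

Candidate keys: {Adjuster, HolderID}, {Adjuster, Region}, {HolderID, PolicyNo}. Prime attributes: {Adjuster, HolderID, PolicyNo, Region}.
For Adjuster --> PolicyNo we have {Adjuster}⁺ = {Adjuster, PolicyNo}; {Adjuster} is not a superkey, so BCNF fails.
Its right-hand attributes {PolicyNo} are all prime, as are those of every other non-superkey FD — the relation is in 3NF.

3NF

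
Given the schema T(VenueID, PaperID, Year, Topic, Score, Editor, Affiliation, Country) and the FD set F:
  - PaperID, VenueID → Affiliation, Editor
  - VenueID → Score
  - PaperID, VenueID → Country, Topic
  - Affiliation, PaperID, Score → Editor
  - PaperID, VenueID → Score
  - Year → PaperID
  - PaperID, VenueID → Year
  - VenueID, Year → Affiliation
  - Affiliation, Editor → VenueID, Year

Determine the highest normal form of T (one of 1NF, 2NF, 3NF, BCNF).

3NF

Candidate keys: {Affiliation, Editor}, {Affiliation, PaperID, Score}, {Affiliation, Score, Year}, {PaperID, VenueID}, {VenueID, Year}. Prime attributes: {Affiliation, Editor, PaperID, Score, VenueID, Year}.
For VenueID → Score we have {VenueID}⁺ = {Score, VenueID}; {VenueID} is not a superkey, so BCNF fails.
Its right-hand attributes {Score} are all prime, as are those of every other non-superkey FD — the relation is in 3NF.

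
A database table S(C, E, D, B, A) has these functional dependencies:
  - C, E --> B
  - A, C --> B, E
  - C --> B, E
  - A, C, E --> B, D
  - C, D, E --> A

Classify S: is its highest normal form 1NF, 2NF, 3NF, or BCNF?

Candidate keys: {A, C}, {C, D}. Prime attributes: {A, C, D}.
C, E --> B breaks BCNF: {C, E}⁺ = {B, C, E}, so {C, E} is not a superkey.
Because {B} is non-prime and the left side of C, E --> B is not a superkey, the relation is not in 3NF.
{C} is a proper subset of the key {A, C}, and {C}⁺ contains the non-prime attributes {B, E} — a partial dependency, so 2NF is violated.

1NF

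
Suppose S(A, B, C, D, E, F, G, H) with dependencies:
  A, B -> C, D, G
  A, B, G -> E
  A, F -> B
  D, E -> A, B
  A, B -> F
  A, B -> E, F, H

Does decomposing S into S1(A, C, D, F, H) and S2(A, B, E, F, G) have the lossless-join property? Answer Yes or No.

Yes

Common attributes: {A, F}; their closure is {A, B, C, D, E, F, G, H}.
S1 is contained in that closure, so S1 ∩ S2 -> S1 holds and the join is lossless.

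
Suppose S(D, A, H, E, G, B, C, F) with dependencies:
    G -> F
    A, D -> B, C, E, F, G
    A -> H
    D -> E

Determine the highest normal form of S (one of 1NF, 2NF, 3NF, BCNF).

Candidate key: {A, D}. Prime attributes: {A, D}.
For G -> F we have {G}⁺ = {F, G}; {G} is not a superkey, so BCNF fails.
Because {F} is non-prime and the left side of G -> F is not a superkey, the relation is not in 3NF.
{A} is a proper subset of the key {A, D}, and {A}⁺ contains the non-prime attribute {H} — a partial dependency, so 2NF is violated.

1NF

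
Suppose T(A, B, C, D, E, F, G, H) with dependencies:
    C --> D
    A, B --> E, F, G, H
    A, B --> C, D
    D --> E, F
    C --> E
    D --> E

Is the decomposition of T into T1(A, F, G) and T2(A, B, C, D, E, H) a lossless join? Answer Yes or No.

The shared attributes are {A} and {A}⁺ = {A}.
The closure covers neither T1 nor T2 entirely; the join is not lossless.

No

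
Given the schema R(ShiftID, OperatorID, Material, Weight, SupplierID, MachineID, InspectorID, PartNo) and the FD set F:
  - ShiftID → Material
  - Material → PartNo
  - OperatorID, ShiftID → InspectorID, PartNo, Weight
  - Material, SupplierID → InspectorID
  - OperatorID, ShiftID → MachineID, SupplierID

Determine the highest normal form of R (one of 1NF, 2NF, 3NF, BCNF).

1NF

Candidate key: {OperatorID, ShiftID}. Prime attributes: {OperatorID, ShiftID}.
ShiftID → Material breaks BCNF: {ShiftID}⁺ = {Material, PartNo, ShiftID}, so {ShiftID} is not a superkey.
ShiftID → Material has non-prime {Material} on the right and a non-superkey on the left, so 3NF fails.
{ShiftID} is a proper subset of the key {OperatorID, ShiftID}, and {ShiftID}⁺ contains the non-prime attributes {Material, PartNo} — a partial dependency, so 2NF is violated.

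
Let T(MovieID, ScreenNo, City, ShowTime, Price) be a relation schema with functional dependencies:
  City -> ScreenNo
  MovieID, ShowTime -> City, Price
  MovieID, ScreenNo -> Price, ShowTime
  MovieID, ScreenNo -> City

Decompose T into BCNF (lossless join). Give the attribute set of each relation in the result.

Candidate keys of the original relation: {City, MovieID}, {MovieID, ScreenNo}, {MovieID, ShowTime}.
Within {City, MovieID, Price, ScreenNo, ShowTime}: {City}⁺ ∩ {City, MovieID, Price, ScreenNo, ShowTime} = {City, ScreenNo}, not the whole set, so City -> ScreenNo violates BCNF; decompose into {City, ScreenNo} and {City, MovieID, Price, ShowTime}.
{City, ScreenNo} is in BCNF.
{City, MovieID, Price, ShowTime} is in BCNF.

{City, MovieID, Price, ShowTime}; {City, ScreenNo}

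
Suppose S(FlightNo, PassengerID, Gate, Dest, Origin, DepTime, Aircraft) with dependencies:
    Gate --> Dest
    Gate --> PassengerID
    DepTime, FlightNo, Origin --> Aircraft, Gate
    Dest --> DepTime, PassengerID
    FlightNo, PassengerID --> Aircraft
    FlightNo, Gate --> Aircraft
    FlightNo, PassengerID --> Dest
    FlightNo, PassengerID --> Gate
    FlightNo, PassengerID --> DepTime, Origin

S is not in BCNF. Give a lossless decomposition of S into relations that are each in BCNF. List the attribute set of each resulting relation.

{Aircraft, FlightNo, Gate, Origin}; {DepTime, Dest, PassengerID}; {Dest, Gate}

Candidate keys of the original relation: {DepTime, FlightNo, Origin}, {Dest, FlightNo}, {FlightNo, Gate}, {FlightNo, PassengerID}.
In {Aircraft, DepTime, Dest, FlightNo, Gate, Origin, PassengerID}, {Gate} is not a superkey ({Gate}⁺ restricted to this set is {DepTime, Dest, Gate, PassengerID}), so split on Gate --> DepTime, Dest, PassengerID into {DepTime, Dest, Gate, PassengerID} and {Aircraft, FlightNo, Gate, Origin}.
In {DepTime, Dest, Gate, PassengerID}, {Dest} is not a superkey ({Dest}⁺ restricted to this set is {DepTime, Dest, PassengerID}), so split on Dest --> DepTime, PassengerID into {DepTime, Dest, PassengerID} and {Dest, Gate}.
{DepTime, Dest, PassengerID} is in BCNF.
{Dest, Gate} is in BCNF.
{Aircraft, FlightNo, Gate, Origin} is in BCNF.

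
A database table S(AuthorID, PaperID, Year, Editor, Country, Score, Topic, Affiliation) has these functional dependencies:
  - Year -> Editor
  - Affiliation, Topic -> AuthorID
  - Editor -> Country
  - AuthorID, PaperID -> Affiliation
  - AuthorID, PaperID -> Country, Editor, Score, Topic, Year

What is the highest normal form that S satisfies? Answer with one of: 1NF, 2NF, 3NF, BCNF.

2NF

Candidate keys: {Affiliation, PaperID, Topic}, {AuthorID, PaperID}. Prime attributes: {Affiliation, AuthorID, PaperID, Topic}.
Year -> Editor: {Year}⁺ = {Country, Editor, Year}, which is not all of the attributes, so the left side is not a superkey — BCNF is violated.
Because {Editor} is non-prime and the left side of Year -> Editor is not a superkey, the relation is not in 3NF.
No non-prime attribute depends on a proper subset of any candidate key, so 2NF holds.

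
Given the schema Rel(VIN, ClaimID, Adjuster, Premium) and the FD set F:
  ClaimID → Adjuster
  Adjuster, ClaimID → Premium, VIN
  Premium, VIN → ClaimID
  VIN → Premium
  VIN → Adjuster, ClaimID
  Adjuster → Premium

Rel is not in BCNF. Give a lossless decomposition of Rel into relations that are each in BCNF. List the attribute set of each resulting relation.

{Adjuster, ClaimID, VIN}; {Adjuster, Premium}

Candidate keys of the original relation: {ClaimID}, {VIN}.
In {Adjuster, ClaimID, Premium, VIN}, {Adjuster} is not a superkey ({Adjuster}⁺ restricted to this set is {Adjuster, Premium}), so split on Adjuster → Premium into {Adjuster, Premium} and {Adjuster, ClaimID, VIN}.
{Adjuster, Premium} has no BCNF violation.
{Adjuster, ClaimID, VIN} has no BCNF violation.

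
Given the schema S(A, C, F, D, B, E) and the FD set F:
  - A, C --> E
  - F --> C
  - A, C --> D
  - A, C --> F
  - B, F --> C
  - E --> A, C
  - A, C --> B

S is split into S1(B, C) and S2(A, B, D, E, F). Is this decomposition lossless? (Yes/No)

Common attributes: {B}; their closure is {B}.
Neither S1 nor S2 is contained in that closure, so the decomposition is lossy.

No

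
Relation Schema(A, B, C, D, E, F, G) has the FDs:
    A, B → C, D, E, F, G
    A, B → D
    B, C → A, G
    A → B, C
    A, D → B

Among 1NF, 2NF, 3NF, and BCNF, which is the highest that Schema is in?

BCNF

Candidate keys: {A}, {B, C}. Prime attributes: {A, B, C}.
The left-hand side of every FD is a superkey, so BCNF is satisfied.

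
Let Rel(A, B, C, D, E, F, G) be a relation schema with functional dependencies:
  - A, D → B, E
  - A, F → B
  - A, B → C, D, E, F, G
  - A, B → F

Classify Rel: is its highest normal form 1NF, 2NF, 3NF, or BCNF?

BCNF

Candidate keys: {A, B}, {A, D}, {A, F}. Prime attributes: {A, B, D, F}.
Each dependency's left side is a superkey — BCNF holds.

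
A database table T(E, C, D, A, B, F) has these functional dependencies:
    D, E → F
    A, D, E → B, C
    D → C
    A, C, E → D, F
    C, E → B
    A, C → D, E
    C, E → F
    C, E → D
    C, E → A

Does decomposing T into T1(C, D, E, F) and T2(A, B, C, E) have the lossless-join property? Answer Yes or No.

The shared attributes are {C, E} and {C, E}⁺ = {A, B, C, D, E, F}.
T1 is contained in that closure, so T1 ∩ T2 → T1 holds and the join is lossless.

Yes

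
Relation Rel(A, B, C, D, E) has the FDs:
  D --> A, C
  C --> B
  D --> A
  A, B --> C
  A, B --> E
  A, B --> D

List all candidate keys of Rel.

Closure of {D} is {A, B, C, D, E}, the whole schema; {D} is a candidate key.
Closure of {A, B} is {A, B, C, D, E}, the whole schema; {A, B} is a candidate key.
Closure of {A, C} is {A, B, C, D, E}, the whole schema; {A, C} is a candidate key.
No proper subset of any of these is a key, and no other minimal superkey exists.

{A, B}, {A, C}, {D}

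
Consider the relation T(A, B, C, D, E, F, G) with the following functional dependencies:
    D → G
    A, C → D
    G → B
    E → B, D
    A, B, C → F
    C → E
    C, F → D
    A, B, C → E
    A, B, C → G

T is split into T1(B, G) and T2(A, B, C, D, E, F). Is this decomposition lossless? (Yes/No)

No

T1 ∩ T2 = {B}; its closure under F is {B}.
The closure covers neither T1 nor T2 entirely; the join is not lossless.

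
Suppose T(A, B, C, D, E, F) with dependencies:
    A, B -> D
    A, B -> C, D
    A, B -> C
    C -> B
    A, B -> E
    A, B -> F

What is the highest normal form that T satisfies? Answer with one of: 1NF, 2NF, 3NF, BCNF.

3NF

Candidate keys: {A, B}, {A, C}. Prime attributes: {A, B, C}.
C -> B breaks BCNF: {C}⁺ = {B, C}, so {C} is not a superkey.
Since {B} ⊆ prime attributes and every other non-superkey FD also has a prime right side, the schema is in 3NF.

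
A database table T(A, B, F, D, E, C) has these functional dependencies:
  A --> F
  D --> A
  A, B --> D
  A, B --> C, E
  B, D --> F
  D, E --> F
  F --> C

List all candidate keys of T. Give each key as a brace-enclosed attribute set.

{A, B}, {B, D}

Attributes never on any right-hand side: {B} — every candidate key must contain it.
{A, B}⁺ = {A, B, C, D, E, F} — all of the relation — so {A, B} is a candidate key.
{B, D}⁺ = {A, B, C, D, E, F} — all of the relation — so {B, D} is a candidate key.
These are minimal and exhaustive — every other superkey contains one of them.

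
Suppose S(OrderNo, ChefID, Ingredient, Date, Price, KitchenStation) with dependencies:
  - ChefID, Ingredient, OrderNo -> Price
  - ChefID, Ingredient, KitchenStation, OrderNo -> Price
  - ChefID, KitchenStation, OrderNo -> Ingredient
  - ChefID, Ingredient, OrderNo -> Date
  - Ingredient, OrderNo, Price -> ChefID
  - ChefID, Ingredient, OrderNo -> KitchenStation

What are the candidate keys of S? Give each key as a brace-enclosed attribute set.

Attributes never on any right-hand side: {OrderNo} — every candidate key must contain it.
{ChefID, Ingredient, OrderNo}⁺ = {ChefID, Date, Ingredient, KitchenStation, OrderNo, Price} — all of the relation — so {ChefID, Ingredient, OrderNo} is a candidate key.
{ChefID, KitchenStation, OrderNo}⁺ = {ChefID, Date, Ingredient, KitchenStation, OrderNo, Price} — all of the relation — so {ChefID, KitchenStation, OrderNo} is a candidate key.
{Ingredient, OrderNo, Price}⁺ = {ChefID, Date, Ingredient, KitchenStation, OrderNo, Price} — all of the relation — so {Ingredient, OrderNo, Price} is a candidate key.
Any other superkey properly contains one of these, so there are no further candidate keys.

{ChefID, Ingredient, OrderNo}, {ChefID, KitchenStation, OrderNo}, {Ingredient, OrderNo, Price}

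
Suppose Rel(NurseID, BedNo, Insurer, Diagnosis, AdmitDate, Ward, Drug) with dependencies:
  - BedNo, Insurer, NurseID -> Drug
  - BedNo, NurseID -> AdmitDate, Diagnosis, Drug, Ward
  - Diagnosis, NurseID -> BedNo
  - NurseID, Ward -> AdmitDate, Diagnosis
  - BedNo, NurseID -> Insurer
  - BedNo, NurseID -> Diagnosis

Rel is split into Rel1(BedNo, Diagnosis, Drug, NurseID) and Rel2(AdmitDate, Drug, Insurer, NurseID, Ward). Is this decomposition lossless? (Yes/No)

Common attributes: {Drug, NurseID}; their closure is {Drug, NurseID}.
Neither Rel1 nor Rel2 is contained in that closure, so the decomposition is lossy.

No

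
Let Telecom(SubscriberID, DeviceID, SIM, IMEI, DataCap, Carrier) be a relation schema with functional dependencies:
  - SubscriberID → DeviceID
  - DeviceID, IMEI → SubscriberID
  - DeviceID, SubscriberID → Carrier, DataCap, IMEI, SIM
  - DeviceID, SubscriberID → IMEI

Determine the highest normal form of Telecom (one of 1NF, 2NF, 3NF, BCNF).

Candidate keys: {DeviceID, IMEI}, {SubscriberID}. Prime attributes: {DeviceID, IMEI, SubscriberID}.
Every FD has a superkey on the left, so the relation is in BCNF.

BCNF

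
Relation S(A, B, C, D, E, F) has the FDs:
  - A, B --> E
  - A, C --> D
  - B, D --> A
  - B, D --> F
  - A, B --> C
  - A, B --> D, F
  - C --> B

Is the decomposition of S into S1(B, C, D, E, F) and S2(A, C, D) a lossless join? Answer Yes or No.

Yes

The shared attributes are {C, D} and {C, D}⁺ = {A, B, C, D, E, F}.
S1 is contained in that closure, so S1 ∩ S2 --> S1 holds and the join is lossless.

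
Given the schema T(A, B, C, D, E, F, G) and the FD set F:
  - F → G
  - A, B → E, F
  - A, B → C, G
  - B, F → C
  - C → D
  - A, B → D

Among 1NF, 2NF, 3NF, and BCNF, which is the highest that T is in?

2NF

Candidate key: {A, B}. Prime attributes: {A, B}.
For F → G we have {F}⁺ = {F, G}; {F} is not a superkey, so BCNF fails.
Because {G} is non-prime and the left side of F → G is not a superkey, the relation is not in 3NF.
Checking every proper subset of each key, none determines a non-prime attribute — 2NF is satisfied.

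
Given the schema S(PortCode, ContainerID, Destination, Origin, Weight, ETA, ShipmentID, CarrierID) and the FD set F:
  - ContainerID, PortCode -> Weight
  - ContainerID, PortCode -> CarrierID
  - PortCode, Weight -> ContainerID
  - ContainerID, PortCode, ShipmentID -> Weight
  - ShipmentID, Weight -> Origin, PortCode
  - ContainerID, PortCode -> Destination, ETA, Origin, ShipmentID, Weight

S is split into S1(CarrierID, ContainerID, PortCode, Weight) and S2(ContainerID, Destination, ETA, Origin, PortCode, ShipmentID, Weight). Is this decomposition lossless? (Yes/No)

The shared attributes are {ContainerID, PortCode, Weight} and {ContainerID, PortCode, Weight}⁺ = {CarrierID, ContainerID, Destination, ETA, Origin, PortCode, ShipmentID, Weight}.
S1 is contained in that closure, so S1 ∩ S2 -> S1 holds and the join is lossless.

Yes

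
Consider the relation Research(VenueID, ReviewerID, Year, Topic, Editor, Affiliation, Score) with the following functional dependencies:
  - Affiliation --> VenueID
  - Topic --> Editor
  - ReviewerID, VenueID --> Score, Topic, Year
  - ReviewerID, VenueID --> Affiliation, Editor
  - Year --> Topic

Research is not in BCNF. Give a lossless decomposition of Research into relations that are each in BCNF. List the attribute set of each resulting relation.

{Affiliation, ReviewerID, Score, Year}; {Affiliation, VenueID}; {Editor, Topic}; {Topic, Year}

Candidate keys of the original relation: {Affiliation, ReviewerID}, {ReviewerID, VenueID}.
Within {Affiliation, Editor, ReviewerID, Score, Topic, VenueID, Year}: {Affiliation}⁺ ∩ {Affiliation, Editor, ReviewerID, Score, Topic, VenueID, Year} = {Affiliation, VenueID}, not the whole set, so Affiliation --> VenueID violates BCNF; decompose into {Affiliation, VenueID} and {Affiliation, Editor, ReviewerID, Score, Topic, Year}.
{Affiliation, VenueID} is in BCNF.
Within {Affiliation, Editor, ReviewerID, Score, Topic, Year}: {Topic}⁺ ∩ {Affiliation, Editor, ReviewerID, Score, Topic, Year} = {Editor, Topic}, not the whole set, so Topic --> Editor violates BCNF; decompose into {Editor, Topic} and {Affiliation, ReviewerID, Score, Topic, Year}.
{Editor, Topic} is in BCNF.
Within {Affiliation, ReviewerID, Score, Topic, Year}: {Year}⁺ ∩ {Affiliation, ReviewerID, Score, Topic, Year} = {Topic, Year}, not the whole set, so Year --> Topic violates BCNF; decompose into {Topic, Year} and {Affiliation, ReviewerID, Score, Year}.
{Topic, Year} is in BCNF.
{Affiliation, ReviewerID, Score, Year} is in BCNF.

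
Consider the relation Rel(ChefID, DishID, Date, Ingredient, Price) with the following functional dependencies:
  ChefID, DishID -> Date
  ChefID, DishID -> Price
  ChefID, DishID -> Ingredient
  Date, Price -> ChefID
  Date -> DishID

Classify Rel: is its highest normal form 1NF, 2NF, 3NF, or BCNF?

3NF

Candidate keys: {ChefID, Date}, {ChefID, DishID}, {Date, Price}. Prime attributes: {ChefID, Date, DishID, Price}.
Date -> DishID: {Date}⁺ = {Date, DishID}, which is not all of the attributes, so the left side is not a superkey — BCNF is violated.
But every attribute on its right side ({DishID}) is prime, and the same holds for every other non-superkey FD, so 3NF still holds.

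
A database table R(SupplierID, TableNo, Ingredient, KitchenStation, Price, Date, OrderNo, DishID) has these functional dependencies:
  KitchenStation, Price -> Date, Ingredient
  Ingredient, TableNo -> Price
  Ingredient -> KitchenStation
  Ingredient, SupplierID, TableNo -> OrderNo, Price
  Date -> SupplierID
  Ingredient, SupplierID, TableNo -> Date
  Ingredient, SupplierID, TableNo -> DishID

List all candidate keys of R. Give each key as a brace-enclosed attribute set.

{Ingredient, TableNo}, {KitchenStation, Price, TableNo}

{TableNo} never appears on the right of any FD, so every key must include it.
{Ingredient, TableNo}⁺ = {Date, DishID, Ingredient, KitchenStation, OrderNo, Price, SupplierID, TableNo} — all of the relation — so {Ingredient, TableNo} is a candidate key.
{KitchenStation, Price, TableNo}⁺ = {Date, DishID, Ingredient, KitchenStation, OrderNo, Price, SupplierID, TableNo} — all of the relation — so {KitchenStation, Price, TableNo} is a candidate key.
No proper subset of any of these is a key, and no other minimal superkey exists.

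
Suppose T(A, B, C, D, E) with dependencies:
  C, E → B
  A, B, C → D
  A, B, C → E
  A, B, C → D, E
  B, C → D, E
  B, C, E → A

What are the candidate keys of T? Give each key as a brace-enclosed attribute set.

{C} never appears on the right of any FD, so every key must include it.
Closure of {B, C} is {A, B, C, D, E}, the whole schema; {B, C} is a candidate key.
Closure of {C, E} is {A, B, C, D, E}, the whole schema; {C, E} is a candidate key.
Any other superkey properly contains one of these, so there are no further candidate keys.

{B, C}, {C, E}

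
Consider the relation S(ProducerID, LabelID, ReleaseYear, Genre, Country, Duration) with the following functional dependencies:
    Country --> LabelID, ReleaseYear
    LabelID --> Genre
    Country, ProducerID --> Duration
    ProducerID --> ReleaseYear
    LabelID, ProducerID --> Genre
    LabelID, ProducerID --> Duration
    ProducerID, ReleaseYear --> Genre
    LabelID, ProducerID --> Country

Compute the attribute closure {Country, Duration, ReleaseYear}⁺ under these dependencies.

{Country, Duration, Genre, LabelID, ReleaseYear}

Start with {Country, Duration, ReleaseYear}.
Country --> LabelID, ReleaseYear applies; add {LabelID} → now {Country, Duration, LabelID, ReleaseYear}.
LabelID --> Genre applies; add {Genre} → now {Country, Duration, Genre, LabelID, ReleaseYear}.
No further FD applies.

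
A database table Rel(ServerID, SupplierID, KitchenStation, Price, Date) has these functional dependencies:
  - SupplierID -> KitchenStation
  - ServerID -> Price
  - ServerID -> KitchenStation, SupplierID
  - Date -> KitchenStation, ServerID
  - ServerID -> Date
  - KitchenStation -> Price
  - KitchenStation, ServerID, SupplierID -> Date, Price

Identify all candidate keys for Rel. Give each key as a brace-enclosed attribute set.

Closure of {Date} is {Date, KitchenStation, Price, ServerID, SupplierID}, the whole schema; {Date} is a candidate key.
Closure of {ServerID} is {Date, KitchenStation, Price, ServerID, SupplierID}, the whole schema; {ServerID} is a candidate key.
Any other superkey properly contains one of these, so there are no further candidate keys.

{Date}, {ServerID}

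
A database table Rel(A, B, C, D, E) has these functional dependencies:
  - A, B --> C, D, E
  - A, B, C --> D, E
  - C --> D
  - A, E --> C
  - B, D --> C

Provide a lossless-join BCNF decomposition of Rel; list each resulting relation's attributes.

{A, B, E}; {A, C, E}; {C, D}

Candidate key of the original relation: {A, B}.
{A, B, C, D, E}: {C} determines {C, D} here but is not a superkey — split on C --> D, giving {C, D} and {A, B, C, E}.
{C, D} has no BCNF violation.
{A, B, C, E}: {A, E} determines {A, C, E} here but is not a superkey — split on A, E --> C, giving {A, C, E} and {A, B, E}.
{A, C, E} has no BCNF violation.
{A, B, E} has no BCNF violation.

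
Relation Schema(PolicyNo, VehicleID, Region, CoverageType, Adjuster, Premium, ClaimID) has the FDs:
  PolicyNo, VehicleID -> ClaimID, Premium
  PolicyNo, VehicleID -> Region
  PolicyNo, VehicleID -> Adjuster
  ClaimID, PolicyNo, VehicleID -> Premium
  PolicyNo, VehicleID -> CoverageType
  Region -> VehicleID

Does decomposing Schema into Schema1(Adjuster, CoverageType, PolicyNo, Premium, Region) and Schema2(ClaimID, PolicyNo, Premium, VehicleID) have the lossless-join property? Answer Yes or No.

Schema1 ∩ Schema2 = {PolicyNo, Premium}; its closure under F is {PolicyNo, Premium}.
Neither Schema1 nor Schema2 is contained in that closure, so the decomposition is lossy.

No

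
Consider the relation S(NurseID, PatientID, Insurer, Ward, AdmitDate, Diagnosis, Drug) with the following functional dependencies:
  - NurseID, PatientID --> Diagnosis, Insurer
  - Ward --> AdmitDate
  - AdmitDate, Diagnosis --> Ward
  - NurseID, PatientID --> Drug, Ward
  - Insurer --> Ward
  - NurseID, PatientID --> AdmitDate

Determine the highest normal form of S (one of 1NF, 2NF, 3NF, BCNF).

2NF

Candidate key: {NurseID, PatientID}. Prime attributes: {NurseID, PatientID}.
Ward --> AdmitDate: {Ward}⁺ = {AdmitDate, Ward}, which is not all of the attributes, so the left side is not a superkey — BCNF is violated.
Ward --> AdmitDate determines the non-prime attribute {AdmitDate} from a non-superkey — 3NF is violated.
Checking every proper subset of each key, none determines a non-prime attribute — 2NF is satisfied.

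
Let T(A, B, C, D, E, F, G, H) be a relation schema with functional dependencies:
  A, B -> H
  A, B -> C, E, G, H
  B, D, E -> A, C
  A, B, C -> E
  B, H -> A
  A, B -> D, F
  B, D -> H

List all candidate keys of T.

{A, B}, {B, D}, {B, H}

No FD produces {B}, so it must be in every candidate key.
{A, B}⁺ = {A, B, C, D, E, F, G, H}, which is every attribute, so {A, B} is a candidate key.
{B, D}⁺ = {A, B, C, D, E, F, G, H}, which is every attribute, so {B, D} is a candidate key.
{B, H}⁺ = {A, B, C, D, E, F, G, H}, which is every attribute, so {B, H} is a candidate key.
No proper subset of any of these is a key, and no other minimal superkey exists.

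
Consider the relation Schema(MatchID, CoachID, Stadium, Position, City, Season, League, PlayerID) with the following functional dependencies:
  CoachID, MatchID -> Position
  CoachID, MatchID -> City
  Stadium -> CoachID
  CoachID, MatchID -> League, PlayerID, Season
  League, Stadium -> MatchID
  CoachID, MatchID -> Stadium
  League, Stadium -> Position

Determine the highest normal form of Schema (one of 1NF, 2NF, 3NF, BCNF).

Candidate keys: {CoachID, MatchID}, {League, Stadium}, {MatchID, Stadium}. Prime attributes: {CoachID, League, MatchID, Stadium}.
Stadium -> CoachID breaks BCNF: {Stadium}⁺ = {CoachID, Stadium}, so {Stadium} is not a superkey.
But every attribute on its right side ({CoachID}) is prime, and the same holds for every other non-superkey FD, so 3NF still holds.

3NF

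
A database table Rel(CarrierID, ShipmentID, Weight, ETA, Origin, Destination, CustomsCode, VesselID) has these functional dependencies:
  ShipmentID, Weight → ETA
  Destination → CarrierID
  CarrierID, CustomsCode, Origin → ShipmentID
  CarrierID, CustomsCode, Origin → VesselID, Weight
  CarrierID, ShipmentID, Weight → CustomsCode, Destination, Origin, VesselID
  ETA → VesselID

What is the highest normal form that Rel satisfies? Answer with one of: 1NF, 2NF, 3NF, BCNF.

1NF

Candidate keys: {CarrierID, CustomsCode, Origin}, {CarrierID, ShipmentID, Weight}, {CustomsCode, Destination, Origin}, {Destination, ShipmentID, Weight}. Prime attributes: {CarrierID, CustomsCode, Destination, Origin, ShipmentID, Weight}.
For ShipmentID, Weight → ETA we have {ShipmentID, Weight}⁺ = {ETA, ShipmentID, VesselID, Weight}; {ShipmentID, Weight} is not a superkey, so BCNF fails.
ShipmentID, Weight → ETA has non-prime {ETA} on the right and a non-superkey on the left, so 3NF fails.
Since {ShipmentID, Weight} ⊂ {CarrierID, ShipmentID, Weight} and {ShipmentID, Weight}⁺ ⊇ {ETA, VesselID} with {ETA, VesselID} non-prime, there is a partial dependency; 2NF fails.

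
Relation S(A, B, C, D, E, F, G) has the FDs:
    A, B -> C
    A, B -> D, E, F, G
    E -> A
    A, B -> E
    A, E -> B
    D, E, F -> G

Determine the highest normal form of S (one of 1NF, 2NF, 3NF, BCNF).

Candidate keys: {A, B}, {E}. Prime attributes: {A, B, E}.
Each dependency's left side is a superkey — BCNF holds.

BCNF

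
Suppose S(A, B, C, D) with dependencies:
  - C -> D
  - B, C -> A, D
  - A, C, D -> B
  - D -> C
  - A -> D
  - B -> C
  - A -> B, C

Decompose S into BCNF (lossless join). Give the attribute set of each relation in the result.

Candidate keys of the original relation: {A}, {B}.
{A, B, C, D}: {C} determines {C, D} here but is not a superkey — split on C -> D, giving {C, D} and {A, B, C}.
{C, D} has no BCNF violation.
{A, B, C} has no BCNF violation.

{A, B, C}; {C, D}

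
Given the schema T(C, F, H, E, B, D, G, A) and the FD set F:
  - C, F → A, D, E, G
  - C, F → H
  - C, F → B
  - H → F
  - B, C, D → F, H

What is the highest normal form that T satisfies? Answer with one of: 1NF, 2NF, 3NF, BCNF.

3NF

Candidate keys: {B, C, D}, {C, F}, {C, H}. Prime attributes: {B, C, D, F, H}.
H → F: {H}⁺ = {F, H}, which is not all of the attributes, so the left side is not a superkey — BCNF is violated.
Its right-hand attributes {F} are all prime, as are those of every other non-superkey FD — the relation is in 3NF.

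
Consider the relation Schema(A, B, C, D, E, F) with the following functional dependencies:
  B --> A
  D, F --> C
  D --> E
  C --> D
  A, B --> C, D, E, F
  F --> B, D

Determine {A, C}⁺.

Start with {A, C}.
C --> D applies; add {D} → now {A, C, D}.
D --> E applies; add {E} → now {A, C, D, E}.
No further FD applies.

{A, C, D, E}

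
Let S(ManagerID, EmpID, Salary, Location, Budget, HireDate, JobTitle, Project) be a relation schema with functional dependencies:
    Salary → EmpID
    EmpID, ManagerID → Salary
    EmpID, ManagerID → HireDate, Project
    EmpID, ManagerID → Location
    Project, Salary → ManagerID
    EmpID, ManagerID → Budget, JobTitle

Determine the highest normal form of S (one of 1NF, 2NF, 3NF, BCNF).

3NF

Candidate keys: {EmpID, ManagerID}, {ManagerID, Salary}, {Project, Salary}. Prime attributes: {EmpID, ManagerID, Project, Salary}.
Salary → EmpID breaks BCNF: {Salary}⁺ = {EmpID, Salary}, so {Salary} is not a superkey.
Since {EmpID} ⊆ prime attributes and every other non-superkey FD also has a prime right side, the schema is in 3NF.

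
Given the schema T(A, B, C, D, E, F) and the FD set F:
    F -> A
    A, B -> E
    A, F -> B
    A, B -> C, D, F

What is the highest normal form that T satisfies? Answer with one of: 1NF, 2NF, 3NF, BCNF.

Candidate keys: {A, B}, {F}. Prime attributes: {A, B, F}.
Every FD has a superkey on the left, so the relation is in BCNF.

BCNF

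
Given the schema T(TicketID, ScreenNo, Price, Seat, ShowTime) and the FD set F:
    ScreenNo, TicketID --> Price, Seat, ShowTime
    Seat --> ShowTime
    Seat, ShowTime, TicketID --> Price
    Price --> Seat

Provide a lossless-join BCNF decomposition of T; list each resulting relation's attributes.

{Price, ScreenNo, TicketID}; {Price, Seat}; {Seat, ShowTime}

Candidate key of the original relation: {ScreenNo, TicketID}.
{Price, ScreenNo, Seat, ShowTime, TicketID}: {Seat} determines {Seat, ShowTime} here but is not a superkey — split on Seat --> ShowTime, giving {Seat, ShowTime} and {Price, ScreenNo, Seat, TicketID}.
{Seat, ShowTime} is in BCNF.
{Price, ScreenNo, Seat, TicketID}: {Price} determines {Price, Seat} here but is not a superkey — split on Price --> Seat, giving {Price, Seat} and {Price, ScreenNo, TicketID}.
{Price, Seat} is in BCNF.
{Price, ScreenNo, TicketID} is in BCNF.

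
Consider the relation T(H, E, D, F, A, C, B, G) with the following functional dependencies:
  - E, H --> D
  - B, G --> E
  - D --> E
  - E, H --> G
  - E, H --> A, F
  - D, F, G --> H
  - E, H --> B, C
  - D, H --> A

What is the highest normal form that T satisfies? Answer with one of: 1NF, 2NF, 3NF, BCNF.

3NF

Candidate keys: {B, G, H}, {D, F, G}, {D, H}, {E, H}. Prime attributes: {B, D, E, F, G, H}.
B, G --> E: {B, G}⁺ = {B, E, G}, which is not all of the attributes, so the left side is not a superkey — BCNF is violated.
But every attribute on its right side ({E}) is prime, and the same holds for every other non-superkey FD, so 3NF still holds.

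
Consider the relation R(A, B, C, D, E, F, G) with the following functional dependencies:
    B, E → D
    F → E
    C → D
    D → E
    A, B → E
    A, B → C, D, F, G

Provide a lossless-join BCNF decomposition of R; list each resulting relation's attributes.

Candidate key of the original relation: {A, B}.
In {A, B, C, D, E, F, G}, {B, E} is not a superkey ({B, E}⁺ restricted to this set is {B, D, E}), so split on B, E → D into {B, D, E} and {A, B, C, E, F, G}.
In {B, D, E}, {D} is not a superkey ({D}⁺ restricted to this set is {D, E}), so split on D → E into {D, E} and {B, D}.
{D, E}: every determinant is a superkey — BCNF.
{B, D}: every determinant is a superkey — BCNF.
In {A, B, C, E, F, G}, {F} is not a superkey ({F}⁺ restricted to this set is {E, F}), so split on F → E into {E, F} and {A, B, C, F, G}.
{E, F}: every determinant is a superkey — BCNF.
{A, B, C, F, G}: every determinant is a superkey — BCNF.

{A, B, C, F, G}; {B, D}; {D, E}; {E, F}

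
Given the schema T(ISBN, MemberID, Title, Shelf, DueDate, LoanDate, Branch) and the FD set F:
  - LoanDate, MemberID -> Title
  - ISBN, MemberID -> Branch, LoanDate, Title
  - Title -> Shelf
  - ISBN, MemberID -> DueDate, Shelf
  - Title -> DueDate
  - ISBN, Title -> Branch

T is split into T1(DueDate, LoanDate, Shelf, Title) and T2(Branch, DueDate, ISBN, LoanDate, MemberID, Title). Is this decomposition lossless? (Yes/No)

The shared attributes are {DueDate, LoanDate, Title} and {DueDate, LoanDate, Title}⁺ = {DueDate, LoanDate, Shelf, Title}.
T1 is contained in that closure, so T1 ∩ T2 -> T1 holds and the join is lossless.

Yes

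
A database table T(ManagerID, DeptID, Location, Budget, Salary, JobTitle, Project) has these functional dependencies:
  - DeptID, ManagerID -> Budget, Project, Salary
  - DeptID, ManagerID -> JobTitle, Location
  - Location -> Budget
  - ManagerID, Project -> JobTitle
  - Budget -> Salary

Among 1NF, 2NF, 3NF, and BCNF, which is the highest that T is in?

Candidate key: {DeptID, ManagerID}. Prime attributes: {DeptID, ManagerID}.
Location -> Budget breaks BCNF: {Location}⁺ = {Budget, Location, Salary}, so {Location} is not a superkey.
Because {Budget} is non-prime and the left side of Location -> Budget is not a superkey, the relation is not in 3NF.
No non-prime attribute depends on a proper subset of any candidate key, so 2NF holds.

2NF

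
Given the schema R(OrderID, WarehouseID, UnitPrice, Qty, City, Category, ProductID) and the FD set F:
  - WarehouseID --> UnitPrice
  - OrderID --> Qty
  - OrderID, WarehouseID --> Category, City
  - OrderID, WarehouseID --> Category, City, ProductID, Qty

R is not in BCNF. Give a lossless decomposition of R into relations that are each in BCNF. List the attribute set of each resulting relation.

{Category, City, OrderID, ProductID, WarehouseID}; {OrderID, Qty}; {UnitPrice, WarehouseID}

Candidate key of the original relation: {OrderID, WarehouseID}.
{Category, City, OrderID, ProductID, Qty, UnitPrice, WarehouseID}: {WarehouseID} determines {UnitPrice, WarehouseID} here but is not a superkey — split on WarehouseID --> UnitPrice, giving {UnitPrice, WarehouseID} and {Category, City, OrderID, ProductID, Qty, WarehouseID}.
{UnitPrice, WarehouseID} is in BCNF.
{Category, City, OrderID, ProductID, Qty, WarehouseID}: {OrderID} determines {OrderID, Qty} here but is not a superkey — split on OrderID --> Qty, giving {OrderID, Qty} and {Category, City, OrderID, ProductID, WarehouseID}.
{OrderID, Qty} is in BCNF.
{Category, City, OrderID, ProductID, WarehouseID} is in BCNF.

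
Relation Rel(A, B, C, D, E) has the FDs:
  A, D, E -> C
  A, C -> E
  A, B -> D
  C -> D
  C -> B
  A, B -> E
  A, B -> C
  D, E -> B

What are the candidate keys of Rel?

{A, B}, {A, C}, {A, D, E}

No FD produces {A}, so it must be in every candidate key.
{A, B} is a candidate key since {A, B}⁺ = {A, B, C, D, E} covers every attribute.
{A, C} is a candidate key since {A, C}⁺ = {A, B, C, D, E} covers every attribute.
{A, D, E} is a candidate key since {A, D, E}⁺ = {A, B, C, D, E} covers every attribute.
Any other superkey properly contains one of these, so there are no further candidate keys.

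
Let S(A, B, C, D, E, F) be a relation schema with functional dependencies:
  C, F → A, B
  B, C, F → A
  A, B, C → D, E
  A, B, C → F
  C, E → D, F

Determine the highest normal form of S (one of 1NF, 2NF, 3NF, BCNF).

Candidate keys: {A, B, C}, {C, E}, {C, F}. Prime attributes: {A, B, C, E, F}.
Every FD has a superkey on the left, so the relation is in BCNF.

BCNF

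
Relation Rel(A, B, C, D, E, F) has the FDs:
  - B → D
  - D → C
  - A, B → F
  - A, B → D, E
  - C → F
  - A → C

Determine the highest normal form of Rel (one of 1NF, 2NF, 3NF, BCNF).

Candidate key: {A, B}. Prime attributes: {A, B}.
B → D breaks BCNF: {B}⁺ = {B, C, D, F}, so {B} is not a superkey.
B → D determines the non-prime attribute {D} from a non-superkey — 3NF is violated.
The proper key subset {A} of {A, B} determines non-prime {C, F}, so the relation is not even in 2NF.

1NF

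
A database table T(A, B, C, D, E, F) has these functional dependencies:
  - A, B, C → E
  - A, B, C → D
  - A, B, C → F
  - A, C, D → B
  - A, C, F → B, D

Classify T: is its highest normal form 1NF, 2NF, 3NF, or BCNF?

Candidate keys: {A, B, C}, {A, C, D}, {A, C, F}. Prime attributes: {A, B, C, D, F}.
The left-hand side of every FD is a superkey, so BCNF is satisfied.

BCNF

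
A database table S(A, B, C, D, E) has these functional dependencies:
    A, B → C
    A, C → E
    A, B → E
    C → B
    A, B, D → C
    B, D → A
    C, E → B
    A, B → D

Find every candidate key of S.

{A, B}, {A, C}, {B, D}, {C, D}

Closure of {A, B} is {A, B, C, D, E}, the whole schema; {A, B} is a candidate key.
Closure of {A, C} is {A, B, C, D, E}, the whole schema; {A, C} is a candidate key.
Closure of {B, D} is {A, B, C, D, E}, the whole schema; {B, D} is a candidate key.
Closure of {C, D} is {A, B, C, D, E}, the whole schema; {C, D} is a candidate key.
No proper subset of any of these is a key, and no other minimal superkey exists.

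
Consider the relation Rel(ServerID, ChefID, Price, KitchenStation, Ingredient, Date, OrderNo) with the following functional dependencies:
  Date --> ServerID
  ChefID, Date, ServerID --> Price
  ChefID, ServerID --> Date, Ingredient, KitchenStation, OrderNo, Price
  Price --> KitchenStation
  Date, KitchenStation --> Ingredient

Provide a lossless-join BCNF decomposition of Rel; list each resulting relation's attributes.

Candidate keys of the original relation: {ChefID, Date}, {ChefID, ServerID}.
In {ChefID, Date, Ingredient, KitchenStation, OrderNo, Price, ServerID}, {Date} is not a superkey ({Date}⁺ restricted to this set is {Date, ServerID}), so split on Date --> ServerID into {Date, ServerID} and {ChefID, Date, Ingredient, KitchenStation, OrderNo, Price}.
{Date, ServerID} is in BCNF.
In {ChefID, Date, Ingredient, KitchenStation, OrderNo, Price}, {Price} is not a superkey ({Price}⁺ restricted to this set is {KitchenStation, Price}), so split on Price --> KitchenStation into {KitchenStation, Price} and {ChefID, Date, Ingredient, OrderNo, Price}.
{KitchenStation, Price} is in BCNF.
In {ChefID, Date, Ingredient, OrderNo, Price}, {Date, Price} is not a superkey ({Date, Price}⁺ restricted to this set is {Date, Ingredient, Price}), so split on Date, Price --> Ingredient into {Date, Ingredient, Price} and {ChefID, Date, OrderNo, Price}.
{Date, Ingredient, Price} is in BCNF.
{ChefID, Date, OrderNo, Price} is in BCNF.

{ChefID, Date, OrderNo, Price}; {Date, Ingredient, Price}; {Date, ServerID}; {KitchenStation, Price}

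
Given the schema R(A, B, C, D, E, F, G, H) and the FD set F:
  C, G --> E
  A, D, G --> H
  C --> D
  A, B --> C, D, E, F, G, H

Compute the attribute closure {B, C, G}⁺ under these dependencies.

{B, C, D, E, G}

Start with {B, C, G}.
C, G --> E applies; add {E} → now {B, C, E, G}.
C --> D applies; add {D} → now {B, C, D, E, G}.
No further FD applies.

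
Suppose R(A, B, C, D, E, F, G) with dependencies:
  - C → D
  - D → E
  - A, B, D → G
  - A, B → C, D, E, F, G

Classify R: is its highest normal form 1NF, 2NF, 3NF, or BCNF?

2NF

Candidate key: {A, B}. Prime attributes: {A, B}.
C → D breaks BCNF: {C}⁺ = {C, D, E}, so {C} is not a superkey.
C → D determines the non-prime attribute {D} from a non-superkey — 3NF is violated.
No proper subset of a key has a non-prime attribute in its closure, so there is no partial dependency; 2NF holds.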